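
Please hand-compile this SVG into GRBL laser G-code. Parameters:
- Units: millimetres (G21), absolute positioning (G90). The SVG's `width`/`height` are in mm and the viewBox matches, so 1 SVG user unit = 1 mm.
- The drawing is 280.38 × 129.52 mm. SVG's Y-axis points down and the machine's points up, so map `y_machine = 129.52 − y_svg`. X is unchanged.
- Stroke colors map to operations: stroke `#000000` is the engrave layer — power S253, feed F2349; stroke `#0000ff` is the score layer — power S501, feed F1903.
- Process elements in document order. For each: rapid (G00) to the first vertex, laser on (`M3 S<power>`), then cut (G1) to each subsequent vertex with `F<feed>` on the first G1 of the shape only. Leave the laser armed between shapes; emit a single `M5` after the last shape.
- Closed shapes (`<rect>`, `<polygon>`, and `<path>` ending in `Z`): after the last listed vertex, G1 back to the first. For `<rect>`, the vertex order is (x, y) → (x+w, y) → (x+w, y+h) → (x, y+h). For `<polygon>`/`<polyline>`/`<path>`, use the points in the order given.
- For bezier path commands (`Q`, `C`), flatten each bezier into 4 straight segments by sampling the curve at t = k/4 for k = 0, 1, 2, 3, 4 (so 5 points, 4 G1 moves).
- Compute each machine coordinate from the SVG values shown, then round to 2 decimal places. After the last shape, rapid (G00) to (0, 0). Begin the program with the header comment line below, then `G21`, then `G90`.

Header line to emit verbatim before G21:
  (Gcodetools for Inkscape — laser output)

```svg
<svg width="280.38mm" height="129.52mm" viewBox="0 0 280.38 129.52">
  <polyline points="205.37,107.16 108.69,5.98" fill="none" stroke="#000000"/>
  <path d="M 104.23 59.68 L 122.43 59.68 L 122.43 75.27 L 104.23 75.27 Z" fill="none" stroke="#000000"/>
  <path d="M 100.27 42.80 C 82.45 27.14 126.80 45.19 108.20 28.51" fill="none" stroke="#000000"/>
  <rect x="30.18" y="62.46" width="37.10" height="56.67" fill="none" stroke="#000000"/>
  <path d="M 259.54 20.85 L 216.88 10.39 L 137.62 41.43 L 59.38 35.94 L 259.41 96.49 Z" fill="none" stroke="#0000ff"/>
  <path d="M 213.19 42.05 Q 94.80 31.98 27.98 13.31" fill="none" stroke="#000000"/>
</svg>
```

(Gcodetools for Inkscape — laser output)
G21
G90
G00 X205.37 Y22.36
M3 S253
G1 X108.69 Y123.54 F2349
G00 X104.23 Y69.84
M3 S253
G1 X122.43 Y69.84 F2349
G1 X122.43 Y54.25
G1 X104.23 Y54.25
G1 X104.23 Y69.84
G00 X100.27 Y86.72
M3 S253
G1 X96.61 Y93.21 F2349
G1 X104.53 Y93.48
G1 X112.30 Y93.94
G1 X108.20 Y101.01
G00 X30.18 Y67.06
M3 S253
G1 X67.28 Y67.06 F2349
G1 X67.28 Y10.39
G1 X30.18 Y10.39
G1 X30.18 Y67.06
G00 X259.54 Y108.67
M3 S501
G1 X216.88 Y119.13 F1903
G1 X137.62 Y88.09
G1 X59.38 Y93.58
G1 X259.41 Y33.03
G1 X259.54 Y108.67
G00 X213.19 Y87.47
M3 S253
G1 X157.22 Y93.04 F2349
G1 X107.69 Y99.69
G1 X64.61 Y107.41
G1 X27.98 Y116.21
M5
G00 X0.00 Y0.00

viewBox `0 0 280.38 129.52` with mm width/height → 1 unit = 1 mm. Flip: y_m = 129.52 − y_svg.

**Shape 1** — `<polyline>` line segment, stroke `#000000` → engrave (S253, F2349). Machine vertices: (205.37,22.36) → (108.69,123.54). Open path.

**Shape 2** — `<path>` rectangle, stroke `#000000` → engrave (S253, F2349). Machine vertices: (104.23,69.84) → (122.43,69.84) → (122.43,54.25) → (104.23,54.25) → (104.23,69.84). Closed: final G1 returns to the first vertex.

**Shape 3** — `<path>` cubic bezier, stroke `#000000` → engrave (S253, F2349). Control points (SVG): P0=(100.27,42.80), P1=(82.45,27.14), P2=(126.80,45.19), P3=(108.20,28.51); sampled at t=k/4. Machine vertices: (100.27,86.72) → (96.61,93.21) → (104.53,93.48) → (112.30,93.94) → (108.20,101.01). Open path.

**Shape 4** — `<rect>` rectangle, stroke `#000000` → engrave (S253, F2349). Machine vertices: (30.18,67.06) → (67.28,67.06) → (67.28,10.39) → (30.18,10.39) → (30.18,67.06). Closed: final G1 returns to the first vertex.

**Shape 5** — `<path>` closed polygon, stroke `#0000ff` → score (S501, F1903). Machine vertices: (259.54,108.67) → (216.88,119.13) → (137.62,88.09) → (59.38,93.58) → (259.41,33.03) → (259.54,108.67). Closed: final G1 returns to the first vertex.

**Shape 6** — `<path>` quadratic bezier, stroke `#000000` → engrave (S253, F2349). Control points (SVG): P0=(213.19,42.05), P1=(94.80,31.98), P2=(27.98,13.31); sampled at t=k/4. Machine vertices: (213.19,87.47) → (157.22,93.04) → (107.69,99.69) → (64.61,107.41) → (27.98,116.21). Open path.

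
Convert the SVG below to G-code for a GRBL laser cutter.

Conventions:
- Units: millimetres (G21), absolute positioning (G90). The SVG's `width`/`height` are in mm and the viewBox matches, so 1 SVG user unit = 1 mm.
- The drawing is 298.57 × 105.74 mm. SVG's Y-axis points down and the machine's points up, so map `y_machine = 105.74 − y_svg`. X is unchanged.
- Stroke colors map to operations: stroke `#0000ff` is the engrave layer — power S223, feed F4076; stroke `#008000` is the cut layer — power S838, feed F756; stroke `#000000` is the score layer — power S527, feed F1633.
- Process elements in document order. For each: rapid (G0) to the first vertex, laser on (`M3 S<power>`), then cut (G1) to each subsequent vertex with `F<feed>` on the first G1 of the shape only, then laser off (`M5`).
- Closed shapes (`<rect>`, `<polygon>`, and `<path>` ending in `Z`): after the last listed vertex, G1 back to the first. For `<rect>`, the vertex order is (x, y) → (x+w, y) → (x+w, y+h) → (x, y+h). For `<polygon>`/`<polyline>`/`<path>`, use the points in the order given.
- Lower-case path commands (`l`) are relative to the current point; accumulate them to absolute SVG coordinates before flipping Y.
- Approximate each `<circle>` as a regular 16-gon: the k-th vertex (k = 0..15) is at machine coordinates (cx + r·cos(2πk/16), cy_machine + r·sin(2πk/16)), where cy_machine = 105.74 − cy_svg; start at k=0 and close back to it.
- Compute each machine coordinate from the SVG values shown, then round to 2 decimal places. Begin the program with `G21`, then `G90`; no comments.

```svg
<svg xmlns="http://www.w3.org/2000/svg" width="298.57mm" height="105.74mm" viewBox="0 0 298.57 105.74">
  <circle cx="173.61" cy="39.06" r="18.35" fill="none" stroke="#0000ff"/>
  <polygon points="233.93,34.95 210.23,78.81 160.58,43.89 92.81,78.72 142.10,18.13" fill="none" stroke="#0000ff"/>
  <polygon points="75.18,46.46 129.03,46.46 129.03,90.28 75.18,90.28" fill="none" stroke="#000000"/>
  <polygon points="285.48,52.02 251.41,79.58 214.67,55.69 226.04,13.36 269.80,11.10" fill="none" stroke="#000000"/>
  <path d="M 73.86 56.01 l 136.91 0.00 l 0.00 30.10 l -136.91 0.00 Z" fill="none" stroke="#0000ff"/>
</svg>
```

G21
G90
G0 X191.96 Y66.68
M3 S223
G1 X190.56 Y73.70 F4076
G1 X186.59 Y79.66
G1 X180.63 Y83.63
G1 X173.61 Y85.03
G1 X166.59 Y83.63
G1 X160.63 Y79.66
G1 X156.66 Y73.70
G1 X155.26 Y66.68
G1 X156.66 Y59.66
G1 X160.63 Y53.70
G1 X166.59 Y49.73
G1 X173.61 Y48.33
G1 X180.63 Y49.73
G1 X186.59 Y53.70
G1 X190.56 Y59.66
G1 X191.96 Y66.68
M5
G0 X233.93 Y70.79
M3 S223
G1 X210.23 Y26.93 F4076
G1 X160.58 Y61.85
G1 X92.81 Y27.02
G1 X142.10 Y87.61
G1 X233.93 Y70.79
M5
G0 X75.18 Y59.28
M3 S527
G1 X129.03 Y59.28 F1633
G1 X129.03 Y15.46
G1 X75.18 Y15.46
G1 X75.18 Y59.28
M5
G0 X285.48 Y53.72
M3 S527
G1 X251.41 Y26.16 F1633
G1 X214.67 Y50.05
G1 X226.04 Y92.38
G1 X269.80 Y94.64
G1 X285.48 Y53.72
M5
G0 X73.86 Y49.73
M3 S223
G1 X210.77 Y49.73 F4076
G1 X210.77 Y19.63
G1 X73.86 Y19.63
G1 X73.86 Y49.73
M5

1 u = 1 mm; y_m = 105.74 − y.

[1] `<circle>` circle, #0000ff→engrave S223 F4076: (191.96,66.68) → (190.56,73.70) → (186.59,79.66) → (180.63,83.63) → (173.61,85.03) → (166.59,83.63) → (160.63,79.66) → (156.66,73.70) → (155.26,66.68) → (156.66,59.66) → (160.63,53.70) → (166.59,49.73) → (173.61,48.33) → (180.63,49.73) → (186.59,53.70) → (190.56,59.66) → (191.96,66.68) (closed)

[2] `<polygon>` closed polygon, #0000ff→engrave S223 F4076: (233.93,70.79) → (210.23,26.93) → (160.58,61.85) → (92.81,27.02) → (142.10,87.61) → (233.93,70.79) (closed)

[3] `<polygon>` rectangle, #000000→score S527 F1633: (75.18,59.28) → (129.03,59.28) → (129.03,15.46) → (75.18,15.46) → (75.18,59.28) (closed)

[4] `<polygon>` regular polygon, #000000→score S527 F1633: (285.48,53.72) → (251.41,26.16) → (214.67,50.05) → (226.04,92.38) → (269.80,94.64) → (285.48,53.72) (closed)

[5] `<path>` rectangle, #0000ff→engrave S223 F4076: (73.86,49.73) → (210.77,49.73) → (210.77,19.63) → (73.86,19.63) → (73.86,49.73) (closed)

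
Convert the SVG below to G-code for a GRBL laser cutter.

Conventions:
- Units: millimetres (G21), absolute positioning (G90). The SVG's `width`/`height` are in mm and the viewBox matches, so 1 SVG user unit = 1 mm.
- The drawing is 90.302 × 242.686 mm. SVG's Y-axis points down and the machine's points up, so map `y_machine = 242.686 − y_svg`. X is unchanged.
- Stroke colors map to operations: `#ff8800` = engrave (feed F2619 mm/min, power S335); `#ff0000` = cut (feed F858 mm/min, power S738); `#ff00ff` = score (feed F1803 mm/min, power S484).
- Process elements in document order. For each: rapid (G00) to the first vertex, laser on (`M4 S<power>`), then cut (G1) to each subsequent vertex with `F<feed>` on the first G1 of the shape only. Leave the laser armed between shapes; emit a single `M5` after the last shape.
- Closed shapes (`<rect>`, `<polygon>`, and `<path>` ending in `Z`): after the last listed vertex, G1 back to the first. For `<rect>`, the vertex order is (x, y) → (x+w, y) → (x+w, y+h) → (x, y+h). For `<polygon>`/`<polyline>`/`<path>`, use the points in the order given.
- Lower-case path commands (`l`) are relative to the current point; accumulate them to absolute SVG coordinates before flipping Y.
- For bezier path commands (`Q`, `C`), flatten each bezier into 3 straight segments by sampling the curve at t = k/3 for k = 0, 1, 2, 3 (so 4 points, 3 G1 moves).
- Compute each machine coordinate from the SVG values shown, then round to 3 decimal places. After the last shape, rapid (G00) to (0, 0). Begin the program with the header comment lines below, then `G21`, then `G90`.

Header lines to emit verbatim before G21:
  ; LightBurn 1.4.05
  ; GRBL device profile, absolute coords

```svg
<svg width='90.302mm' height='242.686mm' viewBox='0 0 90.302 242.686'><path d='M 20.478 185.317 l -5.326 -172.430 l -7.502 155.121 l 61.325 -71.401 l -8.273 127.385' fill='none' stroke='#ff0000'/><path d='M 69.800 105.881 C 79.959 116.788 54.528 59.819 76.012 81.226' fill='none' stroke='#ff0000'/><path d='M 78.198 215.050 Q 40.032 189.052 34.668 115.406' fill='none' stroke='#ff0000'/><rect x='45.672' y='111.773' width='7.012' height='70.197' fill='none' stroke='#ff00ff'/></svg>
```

Since the viewBox matches the mm dimensions, user units are millimetres directly. The only transform is the Y-flip y_m = 242.686 − y_svg.

Shape 1 is a open polyline drawn with `<path>`. Its stroke #ff0000 means cut at S738, F858. After flipping Y the toolpath is (20.478,57.369) → (15.152,229.799) → (7.650,74.678) → (68.975,146.079) → (60.702,18.694).

Shape 2 is a cubic bezier drawn with `<path>`. Its stroke #ff0000 means cut at S738, F858. After flipping Y the toolpath is (69.800,136.805) → (71.151,143.107) → (67.111,162.158) → (76.012,161.460).

Shape 3 is a quadratic bezier drawn with `<path>`. Its stroke #ff0000 means cut at S738, F858. After flipping Y the toolpath is (78.198,27.636) → (56.399,50.262) → (41.889,83.477) → (34.668,127.280).

Shape 4 is a rectangle drawn with `<rect>`. Its stroke #ff00ff means score at S484, F1803. After flipping Y the toolpath is (45.672,130.913) → (52.684,130.913) → (52.684,60.716) → (45.672,60.716) → (45.672,130.913), returning to the start.

; LightBurn 1.4.05
; GRBL device profile, absolute coords
G21
G90
G00 X20.478 Y57.369
M4 S738
G1 X15.152 Y229.799 F858
G1 X7.650 Y74.678
G1 X68.975 Y146.079
G1 X60.702 Y18.694
G00 X69.800 Y136.805
M4 S738
G1 X71.151 Y143.107 F858
G1 X67.111 Y162.158
G1 X76.012 Y161.460
G00 X78.198 Y27.636
M4 S738
G1 X56.399 Y50.262 F858
G1 X41.889 Y83.477
G1 X34.668 Y127.280
G00 X45.672 Y130.913
M4 S484
G1 X52.684 Y130.913 F1803
G1 X52.684 Y60.716
G1 X45.672 Y60.716
G1 X45.672 Y130.913
M5
G00 X0.000 Y0.000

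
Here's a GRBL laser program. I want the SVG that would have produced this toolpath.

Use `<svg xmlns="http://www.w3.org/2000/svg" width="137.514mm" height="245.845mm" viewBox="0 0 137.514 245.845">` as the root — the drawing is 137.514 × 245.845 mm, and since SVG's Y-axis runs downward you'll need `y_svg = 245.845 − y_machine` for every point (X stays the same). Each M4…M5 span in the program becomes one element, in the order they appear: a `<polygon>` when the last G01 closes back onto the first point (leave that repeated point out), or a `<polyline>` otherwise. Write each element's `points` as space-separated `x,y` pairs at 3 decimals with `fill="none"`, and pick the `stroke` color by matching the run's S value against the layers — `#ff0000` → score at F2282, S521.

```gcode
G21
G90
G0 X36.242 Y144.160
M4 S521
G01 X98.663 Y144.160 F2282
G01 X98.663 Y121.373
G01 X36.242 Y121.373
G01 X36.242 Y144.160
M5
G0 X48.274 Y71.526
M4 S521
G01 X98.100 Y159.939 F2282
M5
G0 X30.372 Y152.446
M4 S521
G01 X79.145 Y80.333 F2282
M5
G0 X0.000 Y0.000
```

Each laser-on run becomes one SVG element. Flip Y back into SVG space with y_svg = 245.845 − y_machine. Every run uses S521, so all elements get stroke `#ff0000` (score).

Run 1: The run returns to its start, so emit a `<polygon>` with points (Y-flipped): 36.242,101.685 98.663,101.685 98.663,124.472 36.242,124.472.

Run 2: The run is open, so emit a `<polyline>` with points (Y-flipped): 48.274,174.319 98.100,85.906.

Run 3: The run is open, so emit a `<polyline>` with points (Y-flipped): 30.372,93.399 79.145,165.512.

<svg xmlns="http://www.w3.org/2000/svg" width="137.514mm" height="245.845mm" viewBox="0 0 137.514 245.845">
  <polygon points="36.242,101.685 98.663,101.685 98.663,124.472 36.242,124.472" fill="none" stroke="#ff0000"/>
  <polyline points="48.274,174.319 98.100,85.906" fill="none" stroke="#ff0000"/>
  <polyline points="30.372,93.399 79.145,165.512" fill="none" stroke="#ff0000"/>
</svg>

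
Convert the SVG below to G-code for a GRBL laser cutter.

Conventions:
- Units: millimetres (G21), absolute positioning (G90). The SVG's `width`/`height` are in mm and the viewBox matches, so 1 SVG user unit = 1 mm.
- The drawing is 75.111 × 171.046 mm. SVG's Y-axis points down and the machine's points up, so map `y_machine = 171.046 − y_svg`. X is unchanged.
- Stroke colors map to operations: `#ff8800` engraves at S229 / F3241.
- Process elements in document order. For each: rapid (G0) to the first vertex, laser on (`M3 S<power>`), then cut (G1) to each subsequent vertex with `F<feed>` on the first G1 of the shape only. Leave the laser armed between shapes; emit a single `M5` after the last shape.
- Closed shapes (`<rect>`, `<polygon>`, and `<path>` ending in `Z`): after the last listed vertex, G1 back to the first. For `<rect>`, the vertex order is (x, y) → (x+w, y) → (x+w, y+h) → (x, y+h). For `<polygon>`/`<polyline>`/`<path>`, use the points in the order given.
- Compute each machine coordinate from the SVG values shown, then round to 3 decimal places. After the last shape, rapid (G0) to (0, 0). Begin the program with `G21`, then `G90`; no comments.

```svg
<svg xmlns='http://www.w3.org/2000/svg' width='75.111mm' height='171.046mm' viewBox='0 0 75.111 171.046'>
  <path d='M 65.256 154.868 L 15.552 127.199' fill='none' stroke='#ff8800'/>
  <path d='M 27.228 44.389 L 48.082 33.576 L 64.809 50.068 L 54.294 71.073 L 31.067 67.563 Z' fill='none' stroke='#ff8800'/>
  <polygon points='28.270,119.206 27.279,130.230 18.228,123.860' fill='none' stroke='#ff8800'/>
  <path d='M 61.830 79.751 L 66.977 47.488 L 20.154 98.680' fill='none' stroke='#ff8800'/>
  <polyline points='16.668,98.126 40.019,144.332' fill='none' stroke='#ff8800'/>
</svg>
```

G21
G90
G0 X65.256 Y16.178
M3 S229
G1 X15.552 Y43.847 F3241
G0 X27.228 Y126.657
M3 S229
G1 X48.082 Y137.470 F3241
G1 X64.809 Y120.978
G1 X54.294 Y99.973
G1 X31.067 Y103.483
G1 X27.228 Y126.657
G0 X28.270 Y51.840
M3 S229
G1 X27.279 Y40.816 F3241
G1 X18.228 Y47.186
G1 X28.270 Y51.840
G0 X61.830 Y91.295
M3 S229
G1 X66.977 Y123.558 F3241
G1 X20.154 Y72.366
G0 X16.668 Y72.920
M3 S229
G1 X40.019 Y26.714 F3241
M5
G0 X0.000 Y0.000

viewBox `0 0 75.111 171.046` with mm width/height → 1 unit = 1 mm. Flip: y_m = 171.046 − y_svg.

**Shape 1** — `<path>` line segment, stroke `#ff8800` → engrave (S229, F3241). Machine vertices: (65.256,16.178) → (15.552,43.847). Open path.

**Shape 2** — `<path>` regular polygon, stroke `#ff8800` → engrave (S229, F3241). Machine vertices: (27.228,126.657) → (48.082,137.470) → (64.809,120.978) → (54.294,99.973) → (31.067,103.483) → (27.228,126.657). Closed: final G1 returns to the first vertex.

**Shape 3** — `<polygon>` regular polygon, stroke `#ff8800` → engrave (S229, F3241). Machine vertices: (28.270,51.840) → (27.279,40.816) → (18.228,47.186) → (28.270,51.840). Closed: final G1 returns to the first vertex.

**Shape 4** — `<path>` open polyline, stroke `#ff8800` → engrave (S229, F3241). Machine vertices: (61.830,91.295) → (66.977,123.558) → (20.154,72.366). Open path.

**Shape 5** — `<polyline>` line segment, stroke `#ff8800` → engrave (S229, F3241). Machine vertices: (16.668,72.920) → (40.019,26.714). Open path.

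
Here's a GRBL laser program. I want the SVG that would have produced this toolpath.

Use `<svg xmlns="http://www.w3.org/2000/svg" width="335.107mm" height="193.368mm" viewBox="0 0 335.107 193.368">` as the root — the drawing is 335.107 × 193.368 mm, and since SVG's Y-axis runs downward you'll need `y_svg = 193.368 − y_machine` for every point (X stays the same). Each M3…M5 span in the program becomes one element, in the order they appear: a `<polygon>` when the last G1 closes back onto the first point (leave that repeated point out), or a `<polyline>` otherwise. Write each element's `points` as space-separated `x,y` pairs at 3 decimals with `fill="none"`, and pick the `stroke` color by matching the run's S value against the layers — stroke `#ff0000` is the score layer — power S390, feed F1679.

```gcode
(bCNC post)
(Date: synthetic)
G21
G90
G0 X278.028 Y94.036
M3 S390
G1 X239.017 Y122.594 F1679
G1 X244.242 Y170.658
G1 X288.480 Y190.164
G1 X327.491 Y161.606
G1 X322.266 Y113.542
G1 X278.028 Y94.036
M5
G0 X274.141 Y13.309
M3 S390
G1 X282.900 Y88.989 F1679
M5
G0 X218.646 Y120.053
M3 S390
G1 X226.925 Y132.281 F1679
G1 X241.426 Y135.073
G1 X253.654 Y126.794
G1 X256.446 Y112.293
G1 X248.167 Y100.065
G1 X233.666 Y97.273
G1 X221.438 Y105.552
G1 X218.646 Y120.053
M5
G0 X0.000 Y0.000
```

Each laser-on run becomes one SVG element. Flip Y back into SVG space with y_svg = 193.368 − y_machine. Every run uses S390, so all elements get stroke `#ff0000` (score).

Run 1: The run returns to its start, so emit a `<polygon>` with points (Y-flipped): 278.028,99.332 239.017,70.774 244.242,22.710 288.480,3.204 327.491,31.762 322.266,79.826.

Run 2: The run is open, so emit a `<polyline>` with points (Y-flipped): 274.141,180.059 282.900,104.379.

Run 3: The run returns to its start, so emit a `<polygon>` with points (Y-flipped): 218.646,73.315 226.925,61.087 241.426,58.295 253.654,66.574 256.446,81.075 248.167,93.303 233.666,96.095 221.438,87.816.

<svg xmlns="http://www.w3.org/2000/svg" width="335.107mm" height="193.368mm" viewBox="0 0 335.107 193.368">
  <polygon points="278.028,99.332 239.017,70.774 244.242,22.710 288.480,3.204 327.491,31.762 322.266,79.826" fill="none" stroke="#ff0000"/>
  <polyline points="274.141,180.059 282.900,104.379" fill="none" stroke="#ff0000"/>
  <polygon points="218.646,73.315 226.925,61.087 241.426,58.295 253.654,66.574 256.446,81.075 248.167,93.303 233.666,96.095 221.438,87.816" fill="none" stroke="#ff0000"/>
</svg>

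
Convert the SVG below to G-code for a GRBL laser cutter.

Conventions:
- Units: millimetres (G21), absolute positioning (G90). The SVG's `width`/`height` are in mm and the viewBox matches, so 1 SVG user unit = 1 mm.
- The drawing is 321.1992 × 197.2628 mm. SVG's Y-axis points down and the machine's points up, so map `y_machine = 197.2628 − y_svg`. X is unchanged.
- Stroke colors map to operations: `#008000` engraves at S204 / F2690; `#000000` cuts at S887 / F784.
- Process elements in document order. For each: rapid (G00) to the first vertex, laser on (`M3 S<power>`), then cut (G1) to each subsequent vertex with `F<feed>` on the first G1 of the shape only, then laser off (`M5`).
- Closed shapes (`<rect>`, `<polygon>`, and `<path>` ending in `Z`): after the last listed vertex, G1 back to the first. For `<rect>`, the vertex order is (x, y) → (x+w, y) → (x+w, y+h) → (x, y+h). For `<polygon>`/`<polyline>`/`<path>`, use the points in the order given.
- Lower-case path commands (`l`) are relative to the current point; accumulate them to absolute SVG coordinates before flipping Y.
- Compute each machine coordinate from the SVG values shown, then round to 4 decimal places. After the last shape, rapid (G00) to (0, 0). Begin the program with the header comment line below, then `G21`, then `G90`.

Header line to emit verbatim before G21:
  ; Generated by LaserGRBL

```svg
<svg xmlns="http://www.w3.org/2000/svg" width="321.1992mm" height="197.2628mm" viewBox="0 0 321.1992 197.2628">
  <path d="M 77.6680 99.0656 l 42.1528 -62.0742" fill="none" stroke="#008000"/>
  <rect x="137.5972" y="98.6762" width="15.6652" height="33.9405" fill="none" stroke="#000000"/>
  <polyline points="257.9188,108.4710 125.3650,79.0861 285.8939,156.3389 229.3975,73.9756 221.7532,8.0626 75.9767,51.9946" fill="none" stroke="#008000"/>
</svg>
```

; Generated by LaserGRBL
G21
G90
G00 X77.6680 Y98.1972
M3 S204
G1 X119.8208 Y160.2714 F2690
M5
G00 X137.5972 Y98.5866
M3 S887
G1 X153.2624 Y98.5866 F784
G1 X153.2624 Y64.6461
G1 X137.5972 Y64.6461
G1 X137.5972 Y98.5866
M5
G00 X257.9188 Y88.7918
M3 S204
G1 X125.3650 Y118.1767 F2690
G1 X285.8939 Y40.9239
G1 X229.3975 Y123.2872
G1 X221.7532 Y189.2002
G1 X75.9767 Y145.2682
M5
G00 X0.0000 Y0.0000

Since the viewBox matches the mm dimensions, user units are millimetres directly. The only transform is the Y-flip y_m = 197.2628 − y_svg.

Shape 1 is a line segment drawn with `<path>`. Its stroke #008000 means engrave at S204, F2690. After flipping Y the toolpath is (77.6680,98.1972) → (119.8208,160.2714).

Shape 2 is a rectangle drawn with `<rect>`. Its stroke #000000 means cut at S887, F784. After flipping Y the toolpath is (137.5972,98.5866) → (153.2624,98.5866) → (153.2624,64.6461) → (137.5972,64.6461) → (137.5972,98.5866), returning to the start.

Shape 3 is a open polyline drawn with `<polyline>`. Its stroke #008000 means engrave at S204, F2690. After flipping Y the toolpath is (257.9188,88.7918) → (125.3650,118.1767) → (285.8939,40.9239) → (229.3975,123.2872) → (221.7532,189.2002) → (75.9767,145.2682).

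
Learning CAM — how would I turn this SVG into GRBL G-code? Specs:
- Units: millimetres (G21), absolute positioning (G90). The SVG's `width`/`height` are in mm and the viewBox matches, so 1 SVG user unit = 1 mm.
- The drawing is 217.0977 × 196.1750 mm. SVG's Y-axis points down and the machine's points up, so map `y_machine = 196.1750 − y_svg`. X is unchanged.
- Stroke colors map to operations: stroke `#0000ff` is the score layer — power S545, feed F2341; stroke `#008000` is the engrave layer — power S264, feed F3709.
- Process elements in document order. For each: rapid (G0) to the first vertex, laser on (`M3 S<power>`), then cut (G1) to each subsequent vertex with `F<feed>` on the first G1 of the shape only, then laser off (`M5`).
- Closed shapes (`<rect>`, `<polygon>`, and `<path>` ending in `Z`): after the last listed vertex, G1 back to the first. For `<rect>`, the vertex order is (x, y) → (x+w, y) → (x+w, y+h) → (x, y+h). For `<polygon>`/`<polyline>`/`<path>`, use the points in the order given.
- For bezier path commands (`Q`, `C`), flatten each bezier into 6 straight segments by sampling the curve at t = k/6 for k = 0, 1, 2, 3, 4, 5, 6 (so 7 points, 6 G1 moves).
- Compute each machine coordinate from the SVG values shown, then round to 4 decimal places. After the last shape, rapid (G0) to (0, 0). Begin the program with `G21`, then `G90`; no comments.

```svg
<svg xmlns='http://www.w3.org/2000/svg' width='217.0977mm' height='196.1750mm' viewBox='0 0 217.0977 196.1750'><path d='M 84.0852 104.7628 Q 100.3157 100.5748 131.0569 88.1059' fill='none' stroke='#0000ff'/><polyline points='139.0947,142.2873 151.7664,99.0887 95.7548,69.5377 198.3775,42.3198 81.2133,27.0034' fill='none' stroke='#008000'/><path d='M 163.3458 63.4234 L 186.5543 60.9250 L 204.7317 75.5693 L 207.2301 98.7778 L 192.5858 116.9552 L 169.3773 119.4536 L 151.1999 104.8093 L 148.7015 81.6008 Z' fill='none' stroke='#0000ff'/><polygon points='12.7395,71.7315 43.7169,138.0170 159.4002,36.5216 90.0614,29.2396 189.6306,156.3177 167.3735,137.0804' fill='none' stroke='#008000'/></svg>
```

G21
G90
G0 X84.0852 Y91.4122
M3 S545
G1 X89.8984 Y93.0382 F2341
G1 X96.5178 Y95.1243
G1 X103.9434 Y97.6704
G1 X112.1751 Y100.6766
G1 X121.2129 Y104.1428
G1 X131.0569 Y108.0691
M5
G0 X139.0947 Y53.8877
M3 S264
G1 X151.7664 Y97.0863 F3709
G1 X95.7548 Y126.6373
G1 X198.3775 Y153.8552
G1 X81.2133 Y169.1716
M5
G0 X163.3458 Y132.7516
M3 S545
G1 X186.5543 Y135.2500 F2341
G1 X204.7317 Y120.6057
G1 X207.2301 Y97.3972
G1 X192.5858 Y79.2198
G1 X169.3773 Y76.7214
G1 X151.1999 Y91.3657
G1 X148.7015 Y114.5742
G1 X163.3458 Y132.7516
M5
G0 X12.7395 Y124.4435
M3 S264
G1 X43.7169 Y58.1580 F3709
G1 X159.4002 Y159.6534
G1 X90.0614 Y166.9354
G1 X189.6306 Y39.8573
G1 X167.3735 Y59.0946
G1 X12.7395 Y124.4435
M5
G0 X0.0000 Y0.0000

viewBox `0 0 217.0977 196.1750` with mm width/height → 1 unit = 1 mm. Flip: y_m = 196.1750 − y_svg.

**Shape 1** — `<path>` quadratic bezier, stroke `#0000ff` → score (S545, F2341). Control points (SVG): P0=(84.0852,104.7628), P1=(100.3157,100.5748), P2=(131.0569,88.1059); sampled at t=k/6. Machine vertices: (84.0852,91.4122) → (89.8984,93.0382) → (96.5178,95.1243) → (103.9434,97.6704) → (112.1751,100.6766) → (121.2129,104.1428) → (131.0569,108.0691). Open path.

**Shape 2** — `<polyline>` open polyline, stroke `#008000` → engrave (S264, F3709). Machine vertices: (139.0947,53.8877) → (151.7664,97.0863) → (95.7548,126.6373) → (198.3775,153.8552) → (81.2133,169.1716). Open path.

**Shape 3** — `<path>` regular polygon, stroke `#0000ff` → score (S545, F2341). Machine vertices: (163.3458,132.7516) → (186.5543,135.2500) → (204.7317,120.6057) → (207.2301,97.3972) → (192.5858,79.2198) → (169.3773,76.7214) → (151.1999,91.3657) → (148.7015,114.5742) → (163.3458,132.7516). Closed: final G1 returns to the first vertex.

**Shape 4** — `<polygon>` closed polygon, stroke `#008000` → engrave (S264, F3709). Machine vertices: (12.7395,124.4435) → (43.7169,58.1580) → (159.4002,159.6534) → (90.0614,166.9354) → (189.6306,39.8573) → (167.3735,59.0946) → (12.7395,124.4435). Closed: final G1 returns to the first vertex.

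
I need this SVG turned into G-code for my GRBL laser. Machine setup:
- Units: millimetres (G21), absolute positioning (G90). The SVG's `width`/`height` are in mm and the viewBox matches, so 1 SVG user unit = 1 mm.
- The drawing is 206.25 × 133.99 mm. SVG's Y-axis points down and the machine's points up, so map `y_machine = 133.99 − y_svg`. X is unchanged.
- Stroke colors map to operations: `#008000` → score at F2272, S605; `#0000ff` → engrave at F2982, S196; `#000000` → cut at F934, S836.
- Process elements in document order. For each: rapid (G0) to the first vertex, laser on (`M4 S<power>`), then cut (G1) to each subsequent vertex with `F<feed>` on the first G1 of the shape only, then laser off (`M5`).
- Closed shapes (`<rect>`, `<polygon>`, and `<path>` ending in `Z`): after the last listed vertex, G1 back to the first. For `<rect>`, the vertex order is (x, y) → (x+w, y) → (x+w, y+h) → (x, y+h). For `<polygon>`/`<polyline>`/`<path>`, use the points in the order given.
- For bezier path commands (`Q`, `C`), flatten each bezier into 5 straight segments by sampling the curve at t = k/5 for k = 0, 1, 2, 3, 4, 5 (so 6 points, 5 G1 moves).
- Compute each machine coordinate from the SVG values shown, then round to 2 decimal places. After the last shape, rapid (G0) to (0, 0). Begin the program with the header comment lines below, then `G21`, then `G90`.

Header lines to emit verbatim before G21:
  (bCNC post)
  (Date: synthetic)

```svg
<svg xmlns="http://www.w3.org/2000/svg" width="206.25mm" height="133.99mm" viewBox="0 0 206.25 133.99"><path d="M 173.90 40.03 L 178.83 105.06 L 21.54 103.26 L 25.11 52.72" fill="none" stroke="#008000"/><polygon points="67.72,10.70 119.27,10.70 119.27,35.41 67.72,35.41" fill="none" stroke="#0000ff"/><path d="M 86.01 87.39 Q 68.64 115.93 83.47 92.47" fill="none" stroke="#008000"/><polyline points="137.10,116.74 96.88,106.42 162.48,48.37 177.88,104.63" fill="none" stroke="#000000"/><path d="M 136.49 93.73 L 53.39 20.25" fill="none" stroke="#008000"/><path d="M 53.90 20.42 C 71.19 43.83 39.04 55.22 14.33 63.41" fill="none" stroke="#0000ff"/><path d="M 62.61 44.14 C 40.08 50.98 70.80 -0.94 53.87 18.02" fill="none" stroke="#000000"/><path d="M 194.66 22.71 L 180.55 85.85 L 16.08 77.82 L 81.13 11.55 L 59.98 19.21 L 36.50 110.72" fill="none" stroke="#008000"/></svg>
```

viewBox `0 0 206.25 133.99` with mm width/height → 1 unit = 1 mm. Flip: y_m = 133.99 − y_svg.

**Shape 1** — `<path>` open polyline, stroke `#008000` → score (S605, F2272). Machine vertices: (173.90,93.96) → (178.83,28.93) → (21.54,30.73) → (25.11,81.27). Open path.

**Shape 2** — `<polygon>` rectangle, stroke `#0000ff` → engrave (S196, F2982). Machine vertices: (67.72,123.29) → (119.27,123.29) → (119.27,98.58) → (67.72,98.58) → (67.72,123.29). Closed: final G1 returns to the first vertex.

**Shape 3** — `<path>` quadratic bezier, stroke `#008000` → score (S605, F2272). Control points (SVG): P0=(86.01,87.39), P1=(68.64,115.93), P2=(83.47,92.47); sampled at t=k/5. Machine vertices: (86.01,46.60) → (80.35,37.26) → (77.27,32.09) → (76.76,31.07) → (78.83,34.22) → (83.47,41.52). Open path.

**Shape 4** — `<polyline>` open polyline, stroke `#000000` → cut (S836, F934). Machine vertices: (137.10,17.25) → (96.88,27.57) → (162.48,85.62) → (177.88,29.36). Open path.

**Shape 5** — `<path>` line segment, stroke `#008000` → score (S605, F2272). Machine vertices: (136.49,40.26) → (53.39,113.74). Open path.

**Shape 6** — `<path>` cubic bezier, stroke `#0000ff` → engrave (S196, F2982). Control points (SVG): P0=(53.90,20.42), P1=(71.19,43.83), P2=(39.04,55.22), P3=(14.33,63.41); sampled at t=k/5. Machine vertices: (53.90,113.57) → (58.80,100.90) → (54.56,90.68) → (43.91,82.51) → (29.59,75.95) → (14.33,70.58). Open path.

**Shape 7** — `<path>` cubic bezier, stroke `#000000` → cut (S836, F934). Control points (SVG): P0=(62.61,44.14), P1=(40.08,50.98), P2=(70.80,-0.94), P3=(53.87,18.02); sampled at t=k/5. Machine vertices: (62.61,89.85) → (54.67,91.76) → (54.68,101.55) → (57.77,113.00) → (59.12,119.88) → (53.87,115.97). Open path.

**Shape 8** — `<path>` open polyline, stroke `#008000` → score (S605, F2272). Machine vertices: (194.66,111.28) → (180.55,48.14) → (16.08,56.17) → (81.13,122.44) → (59.98,114.78) → (36.50,23.27). Open path.

(bCNC post)
(Date: synthetic)
G21
G90
G0 X173.90 Y93.96
M4 S605
G1 X178.83 Y28.93 F2272
G1 X21.54 Y30.73
G1 X25.11 Y81.27
M5
G0 X67.72 Y123.29
M4 S196
G1 X119.27 Y123.29 F2982
G1 X119.27 Y98.58
G1 X67.72 Y98.58
G1 X67.72 Y123.29
M5
G0 X86.01 Y46.60
M4 S605
G1 X80.35 Y37.26 F2272
G1 X77.27 Y32.09
G1 X76.76 Y31.07
G1 X78.83 Y34.22
G1 X83.47 Y41.52
M5
G0 X137.10 Y17.25
M4 S836
G1 X96.88 Y27.57 F934
G1 X162.48 Y85.62
G1 X177.88 Y29.36
M5
G0 X136.49 Y40.26
M4 S605
G1 X53.39 Y113.74 F2272
M5
G0 X53.90 Y113.57
M4 S196
G1 X58.80 Y100.90 F2982
G1 X54.56 Y90.68
G1 X43.91 Y82.51
G1 X29.59 Y75.95
G1 X14.33 Y70.58
M5
G0 X62.61 Y89.85
M4 S836
G1 X54.67 Y91.76 F934
G1 X54.68 Y101.55
G1 X57.77 Y113.00
G1 X59.12 Y119.88
G1 X53.87 Y115.97
M5
G0 X194.66 Y111.28
M4 S605
G1 X180.55 Y48.14 F2272
G1 X16.08 Y56.17
G1 X81.13 Y122.44
G1 X59.98 Y114.78
G1 X36.50 Y23.27
M5
G0 X0.00 Y0.00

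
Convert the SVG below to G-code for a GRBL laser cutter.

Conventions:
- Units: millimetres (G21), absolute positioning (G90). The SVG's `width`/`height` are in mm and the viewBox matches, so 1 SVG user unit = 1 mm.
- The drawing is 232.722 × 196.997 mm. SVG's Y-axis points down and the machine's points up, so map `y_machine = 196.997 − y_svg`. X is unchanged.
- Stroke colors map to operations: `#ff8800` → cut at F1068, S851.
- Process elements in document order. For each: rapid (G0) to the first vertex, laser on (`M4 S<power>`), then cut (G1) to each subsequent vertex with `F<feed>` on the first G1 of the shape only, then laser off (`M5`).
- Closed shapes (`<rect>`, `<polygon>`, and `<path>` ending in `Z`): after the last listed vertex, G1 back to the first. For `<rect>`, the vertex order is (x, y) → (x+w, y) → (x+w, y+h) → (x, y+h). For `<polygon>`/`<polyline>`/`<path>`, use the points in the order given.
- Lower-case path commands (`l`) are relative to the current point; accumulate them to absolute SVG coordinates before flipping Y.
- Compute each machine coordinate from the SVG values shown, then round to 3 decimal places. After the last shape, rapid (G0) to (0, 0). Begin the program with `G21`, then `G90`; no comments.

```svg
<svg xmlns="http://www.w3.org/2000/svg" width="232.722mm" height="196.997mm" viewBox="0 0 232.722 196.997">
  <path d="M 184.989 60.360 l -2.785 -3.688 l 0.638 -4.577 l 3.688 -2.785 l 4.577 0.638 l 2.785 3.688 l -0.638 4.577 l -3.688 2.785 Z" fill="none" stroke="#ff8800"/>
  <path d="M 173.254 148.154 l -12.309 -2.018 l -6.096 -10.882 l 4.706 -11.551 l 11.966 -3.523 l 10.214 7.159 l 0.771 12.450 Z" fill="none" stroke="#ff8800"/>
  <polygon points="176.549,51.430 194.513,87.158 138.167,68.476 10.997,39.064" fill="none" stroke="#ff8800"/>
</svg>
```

viewBox `0 0 232.722 196.997` with mm width/height → 1 unit = 1 mm. Flip: y_m = 196.997 − y_svg.

**Shape 1** — `<path>` regular polygon, stroke `#ff8800` → cut (S851, F1068). Machine vertices: (184.989,136.637) → (182.204,140.325) → (182.842,144.902) → (186.530,147.687) → (191.107,147.049) → (193.892,143.361) → (193.254,138.784) → (189.566,135.999) → (184.989,136.637). Closed: final G1 returns to the first vertex.

**Shape 2** — `<path>` regular polygon, stroke `#ff8800` → cut (S851, F1068). Machine vertices: (173.254,48.843) → (160.945,50.861) → (154.849,61.743) → (159.555,73.294) → (171.521,76.817) → (181.735,69.658) → (182.506,57.208) → (173.254,48.843). Closed: final G1 returns to the first vertex.

**Shape 3** — `<polygon>` closed polygon, stroke `#ff8800` → cut (S851, F1068). Machine vertices: (176.549,145.567) → (194.513,109.839) → (138.167,128.521) → (10.997,157.933) → (176.549,145.567). Closed: final G1 returns to the first vertex.

G21
G90
G0 X184.989 Y136.637
M4 S851
G1 X182.204 Y140.325 F1068
G1 X182.842 Y144.902
G1 X186.530 Y147.687
G1 X191.107 Y147.049
G1 X193.892 Y143.361
G1 X193.254 Y138.784
G1 X189.566 Y135.999
G1 X184.989 Y136.637
M5
G0 X173.254 Y48.843
M4 S851
G1 X160.945 Y50.861 F1068
G1 X154.849 Y61.743
G1 X159.555 Y73.294
G1 X171.521 Y76.817
G1 X181.735 Y69.658
G1 X182.506 Y57.208
G1 X173.254 Y48.843
M5
G0 X176.549 Y145.567
M4 S851
G1 X194.513 Y109.839 F1068
G1 X138.167 Y128.521
G1 X10.997 Y157.933
G1 X176.549 Y145.567
M5
G0 X0.000 Y0.000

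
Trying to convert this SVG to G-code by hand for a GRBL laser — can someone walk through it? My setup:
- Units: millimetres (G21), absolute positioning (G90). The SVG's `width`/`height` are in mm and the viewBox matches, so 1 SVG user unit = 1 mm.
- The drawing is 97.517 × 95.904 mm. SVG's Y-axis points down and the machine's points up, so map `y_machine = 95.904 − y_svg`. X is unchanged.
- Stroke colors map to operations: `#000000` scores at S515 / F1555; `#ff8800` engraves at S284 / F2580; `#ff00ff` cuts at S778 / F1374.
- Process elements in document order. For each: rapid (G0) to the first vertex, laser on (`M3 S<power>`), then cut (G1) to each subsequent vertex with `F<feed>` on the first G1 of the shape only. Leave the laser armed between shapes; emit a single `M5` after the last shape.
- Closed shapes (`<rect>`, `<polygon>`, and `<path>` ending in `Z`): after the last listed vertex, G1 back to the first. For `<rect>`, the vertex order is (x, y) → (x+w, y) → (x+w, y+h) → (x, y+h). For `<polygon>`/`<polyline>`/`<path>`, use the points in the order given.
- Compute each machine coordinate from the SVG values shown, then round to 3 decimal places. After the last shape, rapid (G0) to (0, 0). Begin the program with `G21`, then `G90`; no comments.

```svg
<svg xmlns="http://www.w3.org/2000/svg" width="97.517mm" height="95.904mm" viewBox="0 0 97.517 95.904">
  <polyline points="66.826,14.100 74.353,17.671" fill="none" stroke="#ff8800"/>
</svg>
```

G21
G90
G0 X66.826 Y81.804
M3 S284
G1 X74.353 Y78.233 F2580
M5
G0 X0.000 Y0.000

1 u = 1 mm; y_m = 95.904 − y.

[1] `<polyline>` line segment, #ff8800→engrave S284 F2580: (66.826,81.804) → (74.353,78.233)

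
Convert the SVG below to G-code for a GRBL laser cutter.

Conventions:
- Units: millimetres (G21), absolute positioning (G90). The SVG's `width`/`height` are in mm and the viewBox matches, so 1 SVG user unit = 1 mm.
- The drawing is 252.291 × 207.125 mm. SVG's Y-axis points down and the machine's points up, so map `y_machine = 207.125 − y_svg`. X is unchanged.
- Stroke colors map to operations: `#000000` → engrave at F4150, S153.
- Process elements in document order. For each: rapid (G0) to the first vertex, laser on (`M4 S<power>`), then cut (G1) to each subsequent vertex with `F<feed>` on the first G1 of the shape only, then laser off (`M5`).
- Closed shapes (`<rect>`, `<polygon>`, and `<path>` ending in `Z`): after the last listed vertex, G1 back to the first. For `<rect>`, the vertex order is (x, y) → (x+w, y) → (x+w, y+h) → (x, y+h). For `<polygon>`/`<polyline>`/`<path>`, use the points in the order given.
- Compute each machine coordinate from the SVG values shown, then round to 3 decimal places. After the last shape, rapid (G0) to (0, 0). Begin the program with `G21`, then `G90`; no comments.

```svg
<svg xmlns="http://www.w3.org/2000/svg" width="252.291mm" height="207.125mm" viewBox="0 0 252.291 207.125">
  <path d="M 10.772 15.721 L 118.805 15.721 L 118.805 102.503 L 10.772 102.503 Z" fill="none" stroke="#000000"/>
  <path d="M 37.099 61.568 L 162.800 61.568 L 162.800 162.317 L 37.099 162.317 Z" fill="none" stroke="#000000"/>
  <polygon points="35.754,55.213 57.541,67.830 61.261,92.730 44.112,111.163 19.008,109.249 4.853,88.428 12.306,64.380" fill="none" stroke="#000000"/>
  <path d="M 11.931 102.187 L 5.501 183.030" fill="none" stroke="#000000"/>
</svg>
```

G21
G90
G0 X10.772 Y191.404
M4 S153
G1 X118.805 Y191.404 F4150
G1 X118.805 Y104.622
G1 X10.772 Y104.622
G1 X10.772 Y191.404
M5
G0 X37.099 Y145.557
M4 S153
G1 X162.800 Y145.557 F4150
G1 X162.800 Y44.808
G1 X37.099 Y44.808
G1 X37.099 Y145.557
M5
G0 X35.754 Y151.912
M4 S153
G1 X57.541 Y139.295 F4150
G1 X61.261 Y114.395
G1 X44.112 Y95.962
G1 X19.008 Y97.876
G1 X4.853 Y118.697
G1 X12.306 Y142.745
G1 X35.754 Y151.912
M5
G0 X11.931 Y104.938
M4 S153
G1 X5.501 Y24.095 F4150
M5
G0 X0.000 Y0.000

viewBox `0 0 252.291 207.125` with mm width/height → 1 unit = 1 mm. Flip: y_m = 207.125 − y_svg.

**Shape 1** — `<path>` rectangle, stroke `#000000` → engrave (S153, F4150). Machine vertices: (10.772,191.404) → (118.805,191.404) → (118.805,104.622) → (10.772,104.622) → (10.772,191.404). Closed: final G1 returns to the first vertex.

**Shape 2** — `<path>` rectangle, stroke `#000000` → engrave (S153, F4150). Machine vertices: (37.099,145.557) → (162.800,145.557) → (162.800,44.808) → (37.099,44.808) → (37.099,145.557). Closed: final G1 returns to the first vertex.

**Shape 3** — `<polygon>` regular polygon, stroke `#000000` → engrave (S153, F4150). Machine vertices: (35.754,151.912) → (57.541,139.295) → (61.261,114.395) → (44.112,95.962) → (19.008,97.876) → (4.853,118.697) → (12.306,142.745) → (35.754,151.912). Closed: final G1 returns to the first vertex.

**Shape 4** — `<path>` line segment, stroke `#000000` → engrave (S153, F4150). Machine vertices: (11.931,104.938) → (5.501,24.095). Open path.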